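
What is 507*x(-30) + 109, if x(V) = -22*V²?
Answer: -10038491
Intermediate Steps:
507*x(-30) + 109 = 507*(-22*(-30)²) + 109 = 507*(-22*900) + 109 = 507*(-19800) + 109 = -10038600 + 109 = -10038491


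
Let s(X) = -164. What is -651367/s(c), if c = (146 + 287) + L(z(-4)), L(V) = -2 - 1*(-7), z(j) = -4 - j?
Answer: 15887/4 ≈ 3971.8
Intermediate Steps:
z(j) = -4 - j
L(V) = 5 (L(V) = -2 + 7 = 5)
c = 438 (c = (146 + 287) + 5 = 433 + 5 = 438)
-651367/s(c) = -651367/(-164) = -651367*(-1/164) = 15887/4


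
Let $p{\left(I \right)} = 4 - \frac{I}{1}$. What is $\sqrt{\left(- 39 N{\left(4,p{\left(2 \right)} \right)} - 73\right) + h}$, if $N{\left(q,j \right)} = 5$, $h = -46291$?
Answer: $i \sqrt{46559} \approx 215.78 i$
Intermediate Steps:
$p{\left(I \right)} = 4 - I$ ($p{\left(I \right)} = 4 - I 1 = 4 - I$)
$\sqrt{\left(- 39 N{\left(4,p{\left(2 \right)} \right)} - 73\right) + h} = \sqrt{\left(\left(-39\right) 5 - 73\right) - 46291} = \sqrt{\left(-195 - 73\right) - 46291} = \sqrt{-268 - 46291} = \sqrt{-46559} = i \sqrt{46559}$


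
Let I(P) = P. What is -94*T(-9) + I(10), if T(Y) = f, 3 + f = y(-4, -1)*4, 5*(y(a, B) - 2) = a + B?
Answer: -84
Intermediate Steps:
y(a, B) = 2 + B/5 + a/5 (y(a, B) = 2 + (a + B)/5 = 2 + (B + a)/5 = 2 + (B/5 + a/5) = 2 + B/5 + a/5)
f = 1 (f = -3 + (2 + (⅕)*(-1) + (⅕)*(-4))*4 = -3 + (2 - ⅕ - ⅘)*4 = -3 + 1*4 = -3 + 4 = 1)
T(Y) = 1
-94*T(-9) + I(10) = -94*1 + 10 = -94 + 10 = -84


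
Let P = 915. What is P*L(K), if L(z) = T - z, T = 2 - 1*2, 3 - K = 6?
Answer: 2745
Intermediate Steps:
K = -3 (K = 3 - 1*6 = 3 - 6 = -3)
T = 0 (T = 2 - 2 = 0)
L(z) = -z (L(z) = 0 - z = -z)
P*L(K) = 915*(-1*(-3)) = 915*3 = 2745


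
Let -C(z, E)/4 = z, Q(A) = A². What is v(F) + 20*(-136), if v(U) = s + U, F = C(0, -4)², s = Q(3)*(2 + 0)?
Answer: -2702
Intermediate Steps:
C(z, E) = -4*z
s = 18 (s = 3²*(2 + 0) = 9*2 = 18)
F = 0 (F = (-4*0)² = 0² = 0)
v(U) = 18 + U
v(F) + 20*(-136) = (18 + 0) + 20*(-136) = 18 - 2720 = -2702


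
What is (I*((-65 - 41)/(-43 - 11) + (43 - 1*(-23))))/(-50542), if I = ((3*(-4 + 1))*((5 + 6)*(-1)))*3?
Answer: -20185/50542 ≈ -0.39937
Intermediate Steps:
I = 297 (I = ((3*(-3))*(11*(-1)))*3 = -9*(-11)*3 = 99*3 = 297)
(I*((-65 - 41)/(-43 - 11) + (43 - 1*(-23))))/(-50542) = (297*((-65 - 41)/(-43 - 11) + (43 - 1*(-23))))/(-50542) = (297*(-106/(-54) + (43 + 23)))*(-1/50542) = (297*(-106*(-1/54) + 66))*(-1/50542) = (297*(53/27 + 66))*(-1/50542) = (297*(1835/27))*(-1/50542) = 20185*(-1/50542) = -20185/50542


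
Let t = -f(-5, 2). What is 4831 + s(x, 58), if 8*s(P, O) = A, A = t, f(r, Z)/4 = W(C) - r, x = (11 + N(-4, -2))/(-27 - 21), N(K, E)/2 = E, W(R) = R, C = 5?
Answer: 4826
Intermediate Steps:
N(K, E) = 2*E
x = -7/48 (x = (11 + 2*(-2))/(-27 - 21) = (11 - 4)/(-48) = 7*(-1/48) = -7/48 ≈ -0.14583)
f(r, Z) = 20 - 4*r (f(r, Z) = 4*(5 - r) = 20 - 4*r)
t = -40 (t = -(20 - 4*(-5)) = -(20 + 20) = -1*40 = -40)
A = -40
s(P, O) = -5 (s(P, O) = (⅛)*(-40) = -5)
4831 + s(x, 58) = 4831 - 5 = 4826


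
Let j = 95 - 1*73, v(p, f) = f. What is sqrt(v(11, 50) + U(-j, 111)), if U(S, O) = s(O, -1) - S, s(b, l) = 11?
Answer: sqrt(83) ≈ 9.1104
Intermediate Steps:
j = 22 (j = 95 - 73 = 22)
U(S, O) = 11 - S
sqrt(v(11, 50) + U(-j, 111)) = sqrt(50 + (11 - (-1)*22)) = sqrt(50 + (11 - 1*(-22))) = sqrt(50 + (11 + 22)) = sqrt(50 + 33) = sqrt(83)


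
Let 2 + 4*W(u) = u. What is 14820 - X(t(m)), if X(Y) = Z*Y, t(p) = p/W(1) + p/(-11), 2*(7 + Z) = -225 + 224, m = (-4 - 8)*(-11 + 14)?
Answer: 175170/11 ≈ 15925.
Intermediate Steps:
m = -36 (m = -12*3 = -36)
Z = -15/2 (Z = -7 + (-225 + 224)/2 = -7 + (1/2)*(-1) = -7 - 1/2 = -15/2 ≈ -7.5000)
W(u) = -1/2 + u/4
t(p) = -45*p/11 (t(p) = p/(-1/2 + (1/4)*1) + p/(-11) = p/(-1/2 + 1/4) + p*(-1/11) = p/(-1/4) - p/11 = p*(-4) - p/11 = -4*p - p/11 = -45*p/11)
X(Y) = -15*Y/2
14820 - X(t(m)) = 14820 - (-15)*(-45/11*(-36))/2 = 14820 - (-15)*1620/(2*11) = 14820 - 1*(-12150/11) = 14820 + 12150/11 = 175170/11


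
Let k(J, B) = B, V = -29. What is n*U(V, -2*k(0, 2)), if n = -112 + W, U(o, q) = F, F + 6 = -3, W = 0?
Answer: 1008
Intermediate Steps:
F = -9 (F = -6 - 3 = -9)
U(o, q) = -9
n = -112 (n = -112 + 0 = -112)
n*U(V, -2*k(0, 2)) = -112*(-9) = 1008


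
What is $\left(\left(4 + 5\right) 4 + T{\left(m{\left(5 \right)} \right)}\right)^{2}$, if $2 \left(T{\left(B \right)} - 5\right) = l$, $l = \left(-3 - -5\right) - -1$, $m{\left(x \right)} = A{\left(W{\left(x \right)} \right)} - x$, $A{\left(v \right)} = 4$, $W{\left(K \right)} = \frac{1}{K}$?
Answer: $\frac{7225}{4} \approx 1806.3$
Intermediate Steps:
$m{\left(x \right)} = 4 - x$
$l = 3$ ($l = \left(-3 + 5\right) + 1 = 2 + 1 = 3$)
$T{\left(B \right)} = \frac{13}{2}$ ($T{\left(B \right)} = 5 + \frac{1}{2} \cdot 3 = 5 + \frac{3}{2} = \frac{13}{2}$)
$\left(\left(4 + 5\right) 4 + T{\left(m{\left(5 \right)} \right)}\right)^{2} = \left(\left(4 + 5\right) 4 + \frac{13}{2}\right)^{2} = \left(9 \cdot 4 + \frac{13}{2}\right)^{2} = \left(36 + \frac{13}{2}\right)^{2} = \left(\frac{85}{2}\right)^{2} = \frac{7225}{4}$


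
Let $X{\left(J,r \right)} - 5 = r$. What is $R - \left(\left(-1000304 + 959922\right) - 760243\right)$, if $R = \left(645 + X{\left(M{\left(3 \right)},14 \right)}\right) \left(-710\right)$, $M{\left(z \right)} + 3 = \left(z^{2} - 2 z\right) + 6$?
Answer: $329185$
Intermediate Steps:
$M{\left(z \right)} = 3 + z^{2} - 2 z$ ($M{\left(z \right)} = -3 + \left(\left(z^{2} - 2 z\right) + 6\right) = -3 + \left(6 + z^{2} - 2 z\right) = 3 + z^{2} - 2 z$)
$X{\left(J,r \right)} = 5 + r$
$R = -471440$ ($R = \left(645 + \left(5 + 14\right)\right) \left(-710\right) = \left(645 + 19\right) \left(-710\right) = 664 \left(-710\right) = -471440$)
$R - \left(\left(-1000304 + 959922\right) - 760243\right) = -471440 - \left(\left(-1000304 + 959922\right) - 760243\right) = -471440 - \left(-40382 - 760243\right) = -471440 - -800625 = -471440 + 800625 = 329185$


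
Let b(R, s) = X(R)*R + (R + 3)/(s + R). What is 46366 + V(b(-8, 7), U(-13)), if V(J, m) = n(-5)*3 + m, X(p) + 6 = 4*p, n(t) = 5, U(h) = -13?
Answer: 46368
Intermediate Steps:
X(p) = -6 + 4*p
b(R, s) = R*(-6 + 4*R) + (3 + R)/(R + s) (b(R, s) = (-6 + 4*R)*R + (R + 3)/(s + R) = R*(-6 + 4*R) + (3 + R)/(R + s))
V(J, m) = 15 + m (V(J, m) = 5*3 + m = 15 + m)
46366 + V(b(-8, 7), U(-13)) = 46366 + (15 - 13) = 46366 + 2 = 46368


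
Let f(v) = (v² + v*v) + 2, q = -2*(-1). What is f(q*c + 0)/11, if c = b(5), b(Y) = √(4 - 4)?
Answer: 2/11 ≈ 0.18182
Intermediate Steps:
b(Y) = 0 (b(Y) = √0 = 0)
c = 0
q = 2
f(v) = 2 + 2*v² (f(v) = (v² + v²) + 2 = 2*v² + 2 = 2 + 2*v²)
f(q*c + 0)/11 = (2 + 2*(2*0 + 0)²)/11 = (2 + 2*(0 + 0)²)*(1/11) = (2 + 2*0²)*(1/11) = (2 + 2*0)*(1/11) = (2 + 0)*(1/11) = 2*(1/11) = 2/11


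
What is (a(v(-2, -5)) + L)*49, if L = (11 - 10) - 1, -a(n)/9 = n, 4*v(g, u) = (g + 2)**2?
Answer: 0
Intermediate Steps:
v(g, u) = (2 + g)**2/4 (v(g, u) = (g + 2)**2/4 = (2 + g)**2/4)
a(n) = -9*n
L = 0 (L = 1 - 1 = 0)
(a(v(-2, -5)) + L)*49 = (-9*(2 - 2)**2/4 + 0)*49 = (-9*0**2/4 + 0)*49 = (-9*0/4 + 0)*49 = (-9*0 + 0)*49 = (0 + 0)*49 = 0*49 = 0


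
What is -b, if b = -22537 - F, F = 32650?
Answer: 55187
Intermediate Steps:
b = -55187 (b = -22537 - 1*32650 = -22537 - 32650 = -55187)
-b = -1*(-55187) = 55187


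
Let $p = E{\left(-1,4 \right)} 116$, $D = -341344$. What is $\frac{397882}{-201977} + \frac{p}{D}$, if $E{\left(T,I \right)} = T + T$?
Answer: $- \frac{16970971843}{8617954636} \approx -1.9693$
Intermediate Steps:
$E{\left(T,I \right)} = 2 T$
$p = -232$ ($p = 2 \left(-1\right) 116 = \left(-2\right) 116 = -232$)
$\frac{397882}{-201977} + \frac{p}{D} = \frac{397882}{-201977} - \frac{232}{-341344} = 397882 \left(- \frac{1}{201977}\right) - - \frac{29}{42668} = - \frac{397882}{201977} + \frac{29}{42668} = - \frac{16970971843}{8617954636}$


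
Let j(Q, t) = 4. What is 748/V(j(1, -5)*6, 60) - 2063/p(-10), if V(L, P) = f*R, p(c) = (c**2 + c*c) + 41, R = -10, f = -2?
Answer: 34752/1205 ≈ 28.840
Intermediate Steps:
p(c) = 41 + 2*c**2 (p(c) = (c**2 + c**2) + 41 = 2*c**2 + 41 = 41 + 2*c**2)
V(L, P) = 20 (V(L, P) = -2*(-10) = 20)
748/V(j(1, -5)*6, 60) - 2063/p(-10) = 748/20 - 2063/(41 + 2*(-10)**2) = 748*(1/20) - 2063/(41 + 2*100) = 187/5 - 2063/(41 + 200) = 187/5 - 2063/241 = 34752/1205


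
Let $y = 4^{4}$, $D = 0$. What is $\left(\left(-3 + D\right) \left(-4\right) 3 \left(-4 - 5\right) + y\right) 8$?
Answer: $-544$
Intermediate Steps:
$y = 256$
$\left(\left(-3 + D\right) \left(-4\right) 3 \left(-4 - 5\right) + y\right) 8 = \left(\left(-3 + 0\right) \left(-4\right) 3 \left(-4 - 5\right) + 256\right) 8 = \left(\left(-3\right) \left(-4\right) 3 \left(-9\right) + 256\right) 8 = \left(12 \left(-27\right) + 256\right) 8 = \left(-324 + 256\right) 8 = \left(-68\right) 8 = -544$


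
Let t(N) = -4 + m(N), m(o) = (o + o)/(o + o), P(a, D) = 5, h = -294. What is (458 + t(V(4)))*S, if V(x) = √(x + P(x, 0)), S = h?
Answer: -133770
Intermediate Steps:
m(o) = 1 (m(o) = (2*o)/((2*o)) = (2*o)*(1/(2*o)) = 1)
S = -294
V(x) = √(5 + x) (V(x) = √(x + 5) = √(5 + x))
t(N) = -3 (t(N) = -4 + 1 = -3)
(458 + t(V(4)))*S = (458 - 3)*(-294) = 455*(-294) = -133770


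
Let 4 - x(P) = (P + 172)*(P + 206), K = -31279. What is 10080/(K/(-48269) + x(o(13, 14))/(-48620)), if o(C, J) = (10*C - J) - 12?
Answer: 75820945200/18110537 ≈ 4186.6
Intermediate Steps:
o(C, J) = -12 - J + 10*C (o(C, J) = (-J + 10*C) - 12 = -12 - J + 10*C)
x(P) = 4 - (172 + P)*(206 + P) (x(P) = 4 - (P + 172)*(P + 206) = 4 - (172 + P)*(206 + P))
10080/(K/(-48269) + x(o(13, 14))/(-48620)) = 10080/(-31279/(-48269) + (-35428 - (-12 - 1*14 + 10*13)**2 - 378*(-12 - 1*14 + 10*13))/(-48620)) = 10080/(-31279*(-1/48269) + (-35428 - (-12 - 14 + 130)**2 - 378*(-12 - 14 + 130))*(-1/48620)) = 10080/(31279/48269 + (-35428 - 1*104**2 - 378*104)*(-1/48620)) = 10080/(31279/48269 + (-35428 - 1*10816 - 39312)*(-1/48620)) = 10080/(31279/48269 + (-35428 - 10816 - 39312)*(-1/48620)) = 10080/(31279/48269 - 85556*(-1/48620)) = 10080/(31279/48269 + 21389/12155) = 10080/(108663222/45131515) = 10080*(45131515/108663222) = 75820945200/18110537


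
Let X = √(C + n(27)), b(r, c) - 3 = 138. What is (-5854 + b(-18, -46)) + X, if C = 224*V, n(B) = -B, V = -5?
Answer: -5713 + I*√1147 ≈ -5713.0 + 33.867*I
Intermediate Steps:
b(r, c) = 141 (b(r, c) = 3 + 138 = 141)
C = -1120 (C = 224*(-5) = -1120)
X = I*√1147 (X = √(-1120 - 1*27) = √(-1120 - 27) = √(-1147) = I*√1147 ≈ 33.867*I)
(-5854 + b(-18, -46)) + X = (-5854 + 141) + I*√1147 = -5713 + I*√1147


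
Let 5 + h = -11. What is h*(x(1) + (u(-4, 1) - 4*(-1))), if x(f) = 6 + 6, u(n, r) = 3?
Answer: -304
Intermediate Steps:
x(f) = 12
h = -16 (h = -5 - 11 = -16)
h*(x(1) + (u(-4, 1) - 4*(-1))) = -16*(12 + (3 - 4*(-1))) = -16*(12 + (3 + 4)) = -16*(12 + 7) = -16*19 = -304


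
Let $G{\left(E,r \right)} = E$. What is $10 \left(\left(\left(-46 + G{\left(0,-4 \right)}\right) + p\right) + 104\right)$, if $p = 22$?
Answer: $800$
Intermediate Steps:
$10 \left(\left(\left(-46 + G{\left(0,-4 \right)}\right) + p\right) + 104\right) = 10 \left(\left(\left(-46 + 0\right) + 22\right) + 104\right) = 10 \left(\left(-46 + 22\right) + 104\right) = 10 \left(-24 + 104\right) = 10 \cdot 80 = 800$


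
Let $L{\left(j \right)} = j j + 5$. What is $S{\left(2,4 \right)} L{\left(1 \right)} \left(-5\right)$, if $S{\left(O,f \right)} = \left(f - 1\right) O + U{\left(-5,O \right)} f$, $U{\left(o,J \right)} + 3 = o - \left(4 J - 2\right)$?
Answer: $1500$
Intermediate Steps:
$L{\left(j \right)} = 5 + j^{2}$ ($L{\left(j \right)} = j^{2} + 5 = 5 + j^{2}$)
$U{\left(o,J \right)} = -1 + o - 4 J$ ($U{\left(o,J \right)} = -3 - \left(-2 - o + 4 J\right) = -3 + \left(2 + o - 4 J\right) = -1 + o - 4 J$)
$S{\left(O,f \right)} = O \left(-1 + f\right) + f \left(-6 - 4 O\right)$ ($S{\left(O,f \right)} = \left(f - 1\right) O + \left(-1 - 5 - 4 O\right) f = \left(-1 + f\right) O + \left(-6 - 4 O\right) f = O \left(-1 + f\right) + f \left(-6 - 4 O\right)$)
$S{\left(2,4 \right)} L{\left(1 \right)} \left(-5\right) = \left(\left(-1\right) 2 - 24 - 6 \cdot 4\right) \left(5 + 1^{2}\right) \left(-5\right) = \left(-2 - 24 - 24\right) \left(5 + 1\right) \left(-5\right) = \left(-50\right) 6 \left(-5\right) = \left(-300\right) \left(-5\right) = 1500$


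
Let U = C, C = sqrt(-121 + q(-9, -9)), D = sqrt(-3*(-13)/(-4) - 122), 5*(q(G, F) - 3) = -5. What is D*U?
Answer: -17*sqrt(217)/2 ≈ -125.21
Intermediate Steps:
q(G, F) = 2 (q(G, F) = 3 + (1/5)*(-5) = 3 - 1 = 2)
D = I*sqrt(527)/2 (D = sqrt(39*(-1/4) - 122) = sqrt(-39/4 - 122) = sqrt(-527/4) = I*sqrt(527)/2 ≈ 11.478*I)
C = I*sqrt(119) (C = sqrt(-121 + 2) = sqrt(-119) = I*sqrt(119) ≈ 10.909*I)
U = I*sqrt(119) ≈ 10.909*I
D*U = (I*sqrt(527)/2)*(I*sqrt(119)) = -17*sqrt(217)/2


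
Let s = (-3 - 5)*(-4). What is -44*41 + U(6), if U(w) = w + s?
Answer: -1766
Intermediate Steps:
s = 32 (s = -8*(-4) = 32)
U(w) = 32 + w (U(w) = w + 32 = 32 + w)
-44*41 + U(6) = -44*41 + (32 + 6) = -1804 + 38 = -1766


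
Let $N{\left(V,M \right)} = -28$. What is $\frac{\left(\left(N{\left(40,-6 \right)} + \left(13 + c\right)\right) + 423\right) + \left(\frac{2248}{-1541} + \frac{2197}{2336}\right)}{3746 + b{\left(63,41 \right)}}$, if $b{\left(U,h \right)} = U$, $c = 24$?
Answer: $\frac{1553237481}{13711546784} \approx 0.11328$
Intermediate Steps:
$\frac{\left(\left(N{\left(40,-6 \right)} + \left(13 + c\right)\right) + 423\right) + \left(\frac{2248}{-1541} + \frac{2197}{2336}\right)}{3746 + b{\left(63,41 \right)}} = \frac{\left(\left(-28 + \left(13 + 24\right)\right) + 423\right) + \left(\frac{2248}{-1541} + \frac{2197}{2336}\right)}{3746 + 63} = \frac{\left(\left(-28 + 37\right) + 423\right) + \left(2248 \left(- \frac{1}{1541}\right) + 2197 \cdot \frac{1}{2336}\right)}{3809} = \left(\left(9 + 423\right) + \left(- \frac{2248}{1541} + \frac{2197}{2336}\right)\right) \frac{1}{3809} = \left(432 - \frac{1865751}{3599776}\right) \frac{1}{3809} = \frac{1553237481}{3599776} \cdot \frac{1}{3809} = \frac{1553237481}{13711546784}$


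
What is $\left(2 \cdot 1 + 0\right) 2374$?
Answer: $4748$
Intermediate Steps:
$\left(2 \cdot 1 + 0\right) 2374 = \left(2 + 0\right) 2374 = 2 \cdot 2374 = 4748$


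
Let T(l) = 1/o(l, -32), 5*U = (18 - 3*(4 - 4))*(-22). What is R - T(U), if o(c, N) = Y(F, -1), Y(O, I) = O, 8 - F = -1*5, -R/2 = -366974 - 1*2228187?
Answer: 67474185/13 ≈ 5.1903e+6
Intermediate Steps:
R = 5190322 (R = -2*(-366974 - 1*2228187) = -2*(-366974 - 2228187) = -2*(-2595161) = 5190322)
F = 13 (F = 8 - (-1)*5 = 8 - 1*(-5) = 8 + 5 = 13)
U = -396/5 (U = ((18 - 3*(4 - 4))*(-22))/5 = ((18 - 3*0)*(-22))/5 = ((18 + 0)*(-22))/5 = (18*(-22))/5 = (1/5)*(-396) = -396/5 ≈ -79.200)
o(c, N) = 13
T(l) = 1/13
R - T(U) = 5190322 - 1*1/13 = 5190322 - 1/13 = 67474185/13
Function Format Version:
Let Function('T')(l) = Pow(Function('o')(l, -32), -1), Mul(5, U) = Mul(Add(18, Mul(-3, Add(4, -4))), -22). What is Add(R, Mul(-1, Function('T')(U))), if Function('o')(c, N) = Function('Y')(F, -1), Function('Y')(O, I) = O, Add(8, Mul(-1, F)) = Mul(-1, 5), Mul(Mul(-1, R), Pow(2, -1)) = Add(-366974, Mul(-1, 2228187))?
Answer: Rational(67474185, 13) ≈ 5.1903e+6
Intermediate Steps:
R = 5190322 (R = Mul(-2, Add(-366974, Mul(-1, 2228187))) = Mul(-2, Add(-366974, -2228187)) = Mul(-2, -2595161) = 5190322)
F = 13 (F = Add(8, Mul(-1, Mul(-1, 5))) = Add(8, Mul(-1, -5)) = Add(8, 5) = 13)
U = Rational(-396, 5) (U = Mul(Rational(1, 5), Mul(Add(18, Mul(-3, Add(4, -4))), -22)) = Mul(Rational(1, 5), Mul(Add(18, Mul(-3, 0)), -22)) = Mul(Rational(1, 5), Mul(Add(18, 0), -22)) = Mul(Rational(1, 5), Mul(18, -22)) = Mul(Rational(1, 5), -396) = Rational(-396, 5) ≈ -79.200)
Function('o')(c, N) = 13
Function('T')(l) = Rational(1, 13) (Function('T')(l) = Pow(13, -1) = Rational(1, 13))
Add(R, Mul(-1, Function('T')(U))) = Add(5190322, Mul(-1, Rational(1, 13))) = Add(5190322, Rational(-1, 13)) = Rational(67474185, 13)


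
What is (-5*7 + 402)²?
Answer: 134689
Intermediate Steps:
(-5*7 + 402)² = (-35 + 402)² = 367² = 134689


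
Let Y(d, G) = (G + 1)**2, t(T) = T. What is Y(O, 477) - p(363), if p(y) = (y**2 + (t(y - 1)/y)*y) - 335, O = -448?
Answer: 96688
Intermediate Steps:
Y(d, G) = (1 + G)**2
p(y) = -336 + y + y**2 (p(y) = (y**2 + ((y - 1)/y)*y) - 335 = (y**2 + ((-1 + y)/y)*y) - 335 = (y**2 + (-1 + y)) - 335 = (-1 + y + y**2) - 335 = -336 + y + y**2)
Y(O, 477) - p(363) = (1 + 477)**2 - (-336 + 363 + 363**2) = 478**2 - (-336 + 363 + 131769) = 228484 - 1*131796 = 228484 - 131796 = 96688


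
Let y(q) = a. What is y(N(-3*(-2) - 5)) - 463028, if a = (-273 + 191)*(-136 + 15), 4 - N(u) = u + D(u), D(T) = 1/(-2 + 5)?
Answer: -453106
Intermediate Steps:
D(T) = ⅓ (D(T) = 1/3 = ⅓)
N(u) = 11/3 - u (N(u) = 4 - (u + ⅓) = 4 - (⅓ + u) = 4 + (-⅓ - u) = 11/3 - u)
a = 9922 (a = -82*(-121) = 9922)
y(q) = 9922
y(N(-3*(-2) - 5)) - 463028 = 9922 - 463028 = -453106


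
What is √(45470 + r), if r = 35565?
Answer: √81035 ≈ 284.67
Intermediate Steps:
√(45470 + r) = √(45470 + 35565) = √81035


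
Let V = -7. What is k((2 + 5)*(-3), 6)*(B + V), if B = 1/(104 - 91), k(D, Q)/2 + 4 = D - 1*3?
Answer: 5040/13 ≈ 387.69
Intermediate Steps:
k(D, Q) = -14 + 2*D (k(D, Q) = -8 + 2*(D - 1*3) = -8 + 2*(D - 3) = -8 + 2*(-3 + D) = -8 + (-6 + 2*D) = -14 + 2*D)
B = 1/13 ≈ 0.076923
k((2 + 5)*(-3), 6)*(B + V) = (-14 + 2*((2 + 5)*(-3)))*(1/13 - 7) = (-14 + 2*(7*(-3)))*(-90/13) = (-14 + 2*(-21))*(-90/13) = (-14 - 42)*(-90/13) = -56*(-90/13) = 5040/13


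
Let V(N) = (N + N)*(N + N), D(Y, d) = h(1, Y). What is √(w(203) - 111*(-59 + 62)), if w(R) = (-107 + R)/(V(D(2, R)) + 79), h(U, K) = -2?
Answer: I*√2996205/95 ≈ 18.221*I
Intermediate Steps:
D(Y, d) = -2
V(N) = 4*N² (V(N) = (2*N)*(2*N) = 4*N²)
w(R) = -107/95 + R/95 (w(R) = (-107 + R)/(4*(-2)² + 79) = (-107 + R)/(4*4 + 79) = (-107 + R)/(16 + 79) = (-107 + R)/95 = (-107 + R)*(1/95) = -107/95 + R/95)
√(w(203) - 111*(-59 + 62)) = √((-107/95 + (1/95)*203) - 111*(-59 + 62)) = √((-107/95 + 203/95) - 111*3) = √(96/95 - 333) = √(-31539/95) = I*√2996205/95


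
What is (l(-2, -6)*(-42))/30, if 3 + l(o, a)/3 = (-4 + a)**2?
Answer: -2037/5 ≈ -407.40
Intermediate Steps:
l(o, a) = -9 + 3*(-4 + a)**2
(l(-2, -6)*(-42))/30 = ((-9 + 3*(-4 - 6)**2)*(-42))/30 = ((-9 + 3*(-10)**2)*(-42))*(1/30) = ((-9 + 3*100)*(-42))*(1/30) = ((-9 + 300)*(-42))*(1/30) = (291*(-42))*(1/30) = -12222*1/30 = -2037/5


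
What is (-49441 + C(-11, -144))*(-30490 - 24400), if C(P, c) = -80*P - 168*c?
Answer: 1337614410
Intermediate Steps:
C(P, c) = -168*c - 80*P
(-49441 + C(-11, -144))*(-30490 - 24400) = (-49441 + (-168*(-144) - 80*(-11)))*(-30490 - 24400) = (-49441 + (24192 + 880))*(-54890) = (-49441 + 25072)*(-54890) = -24369*(-54890) = 1337614410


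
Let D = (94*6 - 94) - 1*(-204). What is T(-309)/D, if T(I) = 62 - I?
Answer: 371/674 ≈ 0.55045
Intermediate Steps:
D = 674 (D = (564 - 94) + 204 = 470 + 204 = 674)
T(-309)/D = (62 - 1*(-309))/674 = (62 + 309)*(1/674) = 371*(1/674) = 371/674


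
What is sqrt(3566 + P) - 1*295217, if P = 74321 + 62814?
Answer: -295217 + sqrt(140701) ≈ -2.9484e+5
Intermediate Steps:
P = 137135
sqrt(3566 + P) - 1*295217 = sqrt(3566 + 137135) - 1*295217 = sqrt(140701) - 295217 = -295217 + sqrt(140701)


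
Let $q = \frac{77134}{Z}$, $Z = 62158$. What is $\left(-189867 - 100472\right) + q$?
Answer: $- \frac{9023407214}{31079} \approx -2.9034 \cdot 10^{5}$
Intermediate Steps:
$q = \frac{38567}{31079}$ ($q = \frac{77134}{62158} = 77134 \cdot \frac{1}{62158} = \frac{38567}{31079} \approx 1.2409$)
$\left(-189867 - 100472\right) + q = \left(-189867 - 100472\right) + \frac{38567}{31079} = -290339 + \frac{38567}{31079} = - \frac{9023407214}{31079}$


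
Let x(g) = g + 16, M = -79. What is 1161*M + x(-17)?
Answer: -91720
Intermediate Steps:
x(g) = 16 + g
1161*M + x(-17) = 1161*(-79) + (16 - 17) = -91719 - 1 = -91720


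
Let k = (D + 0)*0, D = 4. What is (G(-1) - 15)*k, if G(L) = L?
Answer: 0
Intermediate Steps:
k = 0 (k = (4 + 0)*0 = 4*0 = 0)
(G(-1) - 15)*k = (-1 - 15)*0 = -16*0 = 0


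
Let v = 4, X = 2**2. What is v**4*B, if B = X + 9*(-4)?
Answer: -8192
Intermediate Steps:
X = 4
B = -32 (B = 4 + 9*(-4) = 4 - 36 = -32)
v**4*B = 4**4*(-32) = 256*(-32) = -8192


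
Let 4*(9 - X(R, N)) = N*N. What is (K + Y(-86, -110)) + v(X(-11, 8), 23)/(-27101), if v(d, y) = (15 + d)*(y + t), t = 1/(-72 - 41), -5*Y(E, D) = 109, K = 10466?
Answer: 159922165353/15312065 ≈ 10444.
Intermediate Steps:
X(R, N) = 9 - N**2/4 (X(R, N) = 9 - N*N/4 = 9 - N**2/4)
Y(E, D) = -109/5 (Y(E, D) = -1/5*109 = -109/5)
t = -1/113 (t = 1/(-113) = -1/113 ≈ -0.0088496)
v(d, y) = (15 + d)*(-1/113 + y) (v(d, y) = (15 + d)*(y - 1/113) = (15 + d)*(-1/113 + y))
(K + Y(-86, -110)) + v(X(-11, 8), 23)/(-27101) = (10466 - 109/5) + (-15/113 + 15*23 - (9 - 1/4*8**2)/113 + (9 - 1/4*8**2)*23)/(-27101) = 52221/5 + (-15/113 + 345 - (9 - 1/4*64)/113 + (9 - 1/4*64)*23)*(-1/27101) = 52221/5 + (-15/113 + 345 - (9 - 16)/113 + (9 - 16)*23)*(-1/27101) = 52221/5 + (-15/113 + 345 - 1/113*(-7) - 7*23)*(-1/27101) = 52221/5 + (-15/113 + 345 + 7/113 - 161)*(-1/27101) = 52221/5 + (20784/113)*(-1/27101) = 52221/5 - 20784/3062413 = 159922165353/15312065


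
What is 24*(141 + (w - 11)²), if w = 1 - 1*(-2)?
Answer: 4920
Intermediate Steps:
w = 3 (w = 1 + 2 = 3)
24*(141 + (w - 11)²) = 24*(141 + (3 - 11)²) = 24*(141 + (-8)²) = 24*(141 + 64) = 24*205 = 4920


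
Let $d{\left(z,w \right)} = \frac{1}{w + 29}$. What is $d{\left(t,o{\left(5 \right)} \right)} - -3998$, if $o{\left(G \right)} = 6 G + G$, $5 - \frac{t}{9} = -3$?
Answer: $\frac{255873}{64} \approx 3998.0$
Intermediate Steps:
$t = 72$ ($t = 45 - -27 = 45 + 27 = 72$)
$o{\left(G \right)} = 7 G$
$d{\left(z,w \right)} = \frac{1}{29 + w}$
$d{\left(t,o{\left(5 \right)} \right)} - -3998 = \frac{1}{29 + 7 \cdot 5} - -3998 = \frac{1}{29 + 35} + 3998 = \frac{1}{64} + 3998 = \frac{255873}{64}$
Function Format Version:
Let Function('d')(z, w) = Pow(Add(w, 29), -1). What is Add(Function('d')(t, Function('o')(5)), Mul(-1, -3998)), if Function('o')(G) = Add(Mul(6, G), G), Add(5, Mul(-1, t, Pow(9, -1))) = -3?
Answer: Rational(255873, 64) ≈ 3998.0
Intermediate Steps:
t = 72 (t = Add(45, Mul(-9, -3)) = Add(45, 27) = 72)
Function('o')(G) = Mul(7, G)
Function('d')(z, w) = Pow(Add(29, w), -1)
Add(Function('d')(t, Function('o')(5)), Mul(-1, -3998)) = Add(Pow(Add(29, Mul(7, 5)), -1), Mul(-1, -3998)) = Add(Pow(Add(29, 35), -1), 3998) = Add(Pow(64, -1), 3998) = Add(Rational(1, 64), 3998) = Rational(255873, 64)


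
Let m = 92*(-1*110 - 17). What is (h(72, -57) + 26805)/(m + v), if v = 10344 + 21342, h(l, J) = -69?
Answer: 13368/10001 ≈ 1.3367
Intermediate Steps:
v = 31686
m = -11684 (m = 92*(-110 - 17) = 92*(-127) = -11684)
(h(72, -57) + 26805)/(m + v) = (-69 + 26805)/(-11684 + 31686) = 26736/20002 = 26736*(1/20002) = 13368/10001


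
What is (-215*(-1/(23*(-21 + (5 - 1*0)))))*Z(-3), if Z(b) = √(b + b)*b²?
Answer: -1935*I*√6/368 ≈ -12.88*I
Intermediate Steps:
Z(b) = √2*b^(5/2) (Z(b) = √(2*b)*b² = (√2*√b)*b² = √2*b^(5/2))
(-215*(-1/(23*(-21 + (5 - 1*0)))))*Z(-3) = (-215*(-1/(23*(-21 + (5 - 1*0)))))*(√2*(-3)^(5/2)) = (-215*(-1/(23*(-21 + (5 + 0)))))*(√2*(9*I*√3)) = (-215*(-1/(23*(-21 + 5))))*(9*I*√6) = (-215/((-23*(-16))))*(9*I*√6) = (-215/368)*(9*I*√6) = (-215*1/368)*(9*I*√6) = -1935*I*√6/368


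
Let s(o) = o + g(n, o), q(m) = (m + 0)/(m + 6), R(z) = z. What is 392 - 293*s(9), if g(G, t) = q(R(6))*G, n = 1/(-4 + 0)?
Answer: -17667/8 ≈ -2208.4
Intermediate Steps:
q(m) = m/(6 + m)
n = -¼ (n = 1/(-4) = -¼ ≈ -0.25000)
g(G, t) = G/2 (g(G, t) = (6/(6 + 6))*G = (6/12)*G = (6*(1/12))*G = G/2)
s(o) = -⅛ + o (s(o) = o + (½)*(-¼) = o - ⅛ = -⅛ + o)
392 - 293*s(9) = 392 - 293*(-⅛ + 9) = 392 - 293*71/8 = 392 - 20803/8 = -17667/8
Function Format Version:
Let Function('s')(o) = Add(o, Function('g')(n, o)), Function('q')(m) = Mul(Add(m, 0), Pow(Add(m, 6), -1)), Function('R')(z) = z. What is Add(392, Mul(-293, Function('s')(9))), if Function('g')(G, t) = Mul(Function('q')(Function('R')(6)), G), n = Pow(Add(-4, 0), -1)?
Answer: Rational(-17667, 8) ≈ -2208.4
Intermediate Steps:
Function('q')(m) = Mul(m, Pow(Add(6, m), -1))
n = Rational(-1, 4) (n = Pow(-4, -1) = Rational(-1, 4) ≈ -0.25000)
Function('g')(G, t) = Mul(Rational(1, 2), G) (Function('g')(G, t) = Mul(Mul(6, Pow(Add(6, 6), -1)), G) = Mul(Mul(6, Pow(12, -1)), G) = Mul(Mul(6, Rational(1, 12)), G) = Mul(Rational(1, 2), G))
Function('s')(o) = Add(Rational(-1, 8), o) (Function('s')(o) = Add(o, Mul(Rational(1, 2), Rational(-1, 4))) = Add(o, Rational(-1, 8)) = Add(Rational(-1, 8), o))
Add(392, Mul(-293, Function('s')(9))) = Add(392, Mul(-293, Add(Rational(-1, 8), 9))) = Add(392, Mul(-293, Rational(71, 8))) = Add(392, Rational(-20803, 8)) = Rational(-17667, 8)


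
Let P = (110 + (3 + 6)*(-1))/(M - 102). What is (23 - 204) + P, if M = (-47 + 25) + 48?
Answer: -13857/76 ≈ -182.33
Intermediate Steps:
M = 26 (M = -22 + 48 = 26)
P = -101/76 (P = (110 + (3 + 6)*(-1))/(26 - 102) = (110 + 9*(-1))/(-76) = (110 - 9)*(-1/76) = 101*(-1/76) = -101/76 ≈ -1.3289)
(23 - 204) + P = (23 - 204) - 101/76 = -181 - 101/76 = -13857/76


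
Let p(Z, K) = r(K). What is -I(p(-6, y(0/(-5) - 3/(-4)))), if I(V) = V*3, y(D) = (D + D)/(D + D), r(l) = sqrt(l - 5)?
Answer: -6*I ≈ -6.0*I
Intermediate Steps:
r(l) = sqrt(-5 + l)
y(D) = 1 (y(D) = (2*D)/((2*D)) = (2*D)*(1/(2*D)) = 1)
p(Z, K) = sqrt(-5 + K)
I(V) = 3*V
-I(p(-6, y(0/(-5) - 3/(-4)))) = -3*sqrt(-5 + 1) = -3*sqrt(-4) = -3*2*I = -6*I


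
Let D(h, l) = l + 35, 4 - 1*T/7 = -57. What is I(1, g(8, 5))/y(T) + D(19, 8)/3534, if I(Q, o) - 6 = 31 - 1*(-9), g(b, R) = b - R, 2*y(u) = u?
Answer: 343489/1509018 ≈ 0.22762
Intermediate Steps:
T = 427 (T = 28 - 7*(-57) = 28 + 399 = 427)
y(u) = u/2
D(h, l) = 35 + l
I(Q, o) = 46 (I(Q, o) = 6 + (31 - 1*(-9)) = 6 + (31 + 9) = 6 + 40 = 46)
I(1, g(8, 5))/y(T) + D(19, 8)/3534 = 46/(((1/2)*427)) + (35 + 8)/3534 = 46/(427/2) + 43*(1/3534) = 46*(2/427) + 43/3534 = 92/427 + 43/3534 = 343489/1509018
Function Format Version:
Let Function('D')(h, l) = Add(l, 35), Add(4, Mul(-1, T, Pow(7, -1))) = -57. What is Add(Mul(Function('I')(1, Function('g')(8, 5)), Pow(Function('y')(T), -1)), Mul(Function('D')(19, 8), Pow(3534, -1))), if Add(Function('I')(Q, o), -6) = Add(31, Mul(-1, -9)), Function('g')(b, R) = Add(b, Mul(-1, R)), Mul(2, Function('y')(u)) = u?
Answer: Rational(343489, 1509018) ≈ 0.22762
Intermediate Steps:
T = 427 (T = Add(28, Mul(-7, -57)) = Add(28, 399) = 427)
Function('y')(u) = Mul(Rational(1, 2), u)
Function('D')(h, l) = Add(35, l)
Function('I')(Q, o) = 46 (Function('I')(Q, o) = Add(6, Add(31, Mul(-1, -9))) = Add(6, Add(31, 9)) = Add(6, 40) = 46)
Add(Mul(Function('I')(1, Function('g')(8, 5)), Pow(Function('y')(T), -1)), Mul(Function('D')(19, 8), Pow(3534, -1))) = Add(Mul(46, Pow(Mul(Rational(1, 2), 427), -1)), Mul(Add(35, 8), Pow(3534, -1))) = Add(Mul(46, Pow(Rational(427, 2), -1)), Mul(43, Rational(1, 3534))) = Add(Mul(46, Rational(2, 427)), Rational(43, 3534)) = Add(Rational(92, 427), Rational(43, 3534)) = Rational(343489, 1509018)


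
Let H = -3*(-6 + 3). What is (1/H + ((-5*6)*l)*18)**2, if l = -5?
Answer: 590538601/81 ≈ 7.2906e+6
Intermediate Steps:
H = 9 (H = -3*(-3) = 9)
(1/H + ((-5*6)*l)*18)**2 = (1/9 + (-5*6*(-5))*18)**2 = (1/9 - 30*(-5)*18)**2 = (1/9 + 150*18)**2 = (1/9 + 2700)**2 = (24301/9)**2 = 590538601/81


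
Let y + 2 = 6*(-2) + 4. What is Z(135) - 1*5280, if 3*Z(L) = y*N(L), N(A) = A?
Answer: -5730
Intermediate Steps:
y = -10 (y = -2 + (6*(-2) + 4) = -2 + (-12 + 4) = -2 - 8 = -10)
Z(L) = -10*L/3 (Z(L) = (-10*L)/3 = -10*L/3)
Z(135) - 1*5280 = -10/3*135 - 1*5280 = -450 - 5280 = -5730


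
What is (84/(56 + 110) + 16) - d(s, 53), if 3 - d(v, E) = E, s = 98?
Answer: 5520/83 ≈ 66.506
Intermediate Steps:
d(v, E) = 3 - E
(84/(56 + 110) + 16) - d(s, 53) = (84/(56 + 110) + 16) - (3 - 1*53) = (84/166 + 16) - (3 - 53) = ((1/166)*84 + 16) - 1*(-50) = (42/83 + 16) + 50 = 1370/83 + 50 = 5520/83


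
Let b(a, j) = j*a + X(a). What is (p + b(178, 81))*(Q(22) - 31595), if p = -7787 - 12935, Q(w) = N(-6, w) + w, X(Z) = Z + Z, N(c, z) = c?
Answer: 187831892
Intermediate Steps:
X(Z) = 2*Z
b(a, j) = 2*a + a*j (b(a, j) = j*a + 2*a = a*j + 2*a = 2*a + a*j)
Q(w) = -6 + w
p = -20722
(p + b(178, 81))*(Q(22) - 31595) = (-20722 + 178*(2 + 81))*((-6 + 22) - 31595) = (-20722 + 178*83)*(16 - 31595) = (-20722 + 14774)*(-31579) = -5948*(-31579) = 187831892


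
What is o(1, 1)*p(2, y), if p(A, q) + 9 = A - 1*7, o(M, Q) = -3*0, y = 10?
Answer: 0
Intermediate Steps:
o(M, Q) = 0
p(A, q) = -16 + A (p(A, q) = -9 + (A - 1*7) = -9 + (A - 7) = -9 + (-7 + A) = -16 + A)
o(1, 1)*p(2, y) = 0*(-16 + 2) = 0*(-14) = 0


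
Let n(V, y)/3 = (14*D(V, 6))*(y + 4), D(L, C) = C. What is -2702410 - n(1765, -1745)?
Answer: -2263678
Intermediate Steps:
n(V, y) = 1008 + 252*y (n(V, y) = 3*((14*6)*(y + 4)) = 3*(84*(4 + y)) = 3*(336 + 84*y) = 1008 + 252*y)
-2702410 - n(1765, -1745) = -2702410 - (1008 + 252*(-1745)) = -2702410 - (1008 - 439740) = -2702410 - 1*(-438732) = -2702410 + 438732 = -2263678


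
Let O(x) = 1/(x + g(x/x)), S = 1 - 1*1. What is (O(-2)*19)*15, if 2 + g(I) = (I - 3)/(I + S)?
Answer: -95/2 ≈ -47.500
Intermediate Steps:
S = 0 (S = 1 - 1 = 0)
g(I) = -2 + (-3 + I)/I (g(I) = -2 + (I - 3)/(I + 0) = -2 + (-3 + I)/I)
O(x) = 1/(-4 + x) (O(x) = 1/(x + (-3 - x/x)/((x/x))) = 1/(x + (-3 - 1*1)/1) = 1/(x + 1*(-3 - 1)) = 1/(x + 1*(-4)) = 1/(x - 4) = 1/(-4 + x))
(O(-2)*19)*15 = (19/(-4 - 2))*15 = (19/(-6))*15 = -⅙*19*15 = -19/6*15 = -95/2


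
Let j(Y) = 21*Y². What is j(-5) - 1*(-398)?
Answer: 923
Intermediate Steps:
j(-5) - 1*(-398) = 21*(-5)² - 1*(-398) = 21*25 + 398 = 525 + 398 = 923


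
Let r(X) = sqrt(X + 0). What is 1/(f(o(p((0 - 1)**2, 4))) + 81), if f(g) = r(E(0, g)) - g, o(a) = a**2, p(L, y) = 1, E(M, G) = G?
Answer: 1/81 ≈ 0.012346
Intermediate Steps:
r(X) = sqrt(X)
f(g) = sqrt(g) - g
1/(f(o(p((0 - 1)**2, 4))) + 81) = 1/((sqrt(1**2) - 1*1**2) + 81) = 1/((sqrt(1) - 1*1) + 81) = 1/((1 - 1) + 81) = 1/(0 + 81) = 1/81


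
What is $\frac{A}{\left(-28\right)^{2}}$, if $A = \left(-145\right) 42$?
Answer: $- \frac{435}{56} \approx -7.7679$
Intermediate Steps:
$A = -6090$
$\frac{A}{\left(-28\right)^{2}} = - \frac{6090}{\left(-28\right)^{2}} = - \frac{6090}{784} = \left(-6090\right) \frac{1}{784} = - \frac{435}{56}$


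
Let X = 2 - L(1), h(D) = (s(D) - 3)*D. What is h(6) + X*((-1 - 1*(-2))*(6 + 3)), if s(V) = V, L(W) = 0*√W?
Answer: 36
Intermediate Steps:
L(W) = 0
h(D) = D*(-3 + D) (h(D) = (D - 3)*D = (-3 + D)*D = D*(-3 + D))
X = 2 (X = 2 - 1*0 = 2 + 0 = 2)
h(6) + X*((-1 - 1*(-2))*(6 + 3)) = 6*(-3 + 6) + 2*((-1 - 1*(-2))*(6 + 3)) = 6*3 + 2*((-1 + 2)*9) = 18 + 2*(1*9) = 18 + 2*9 = 18 + 18 = 36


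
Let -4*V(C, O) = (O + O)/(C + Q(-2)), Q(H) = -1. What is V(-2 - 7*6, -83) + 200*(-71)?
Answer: -1278083/90 ≈ -14201.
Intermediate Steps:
V(C, O) = -O/(2*(-1 + C)) (V(C, O) = -(O + O)/(4*(C - 1)) = -2*O/(4*(-1 + C)) = -O/(2*(-1 + C)))
V(-2 - 7*6, -83) + 200*(-71) = -1*(-83)/(-2 + 2*(-2 - 7*6)) + 200*(-71) = -1*(-83)/(-2 + 2*(-2 - 42)) - 14200 = -1*(-83)/(-2 + 2*(-44)) - 14200 = -1*(-83)/(-2 - 88) - 14200 = -1*(-83)/(-90) - 14200 = -1*(-83)*(-1/90) - 14200 = -83/90 - 14200 = -1278083/90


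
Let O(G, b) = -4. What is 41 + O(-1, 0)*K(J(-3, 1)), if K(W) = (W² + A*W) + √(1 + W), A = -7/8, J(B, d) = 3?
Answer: 15/2 ≈ 7.5000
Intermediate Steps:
A = -7/8 (A = -7*⅛ = -7/8 ≈ -0.87500)
K(W) = W² + √(1 + W) - 7*W/8 (K(W) = (W² - 7*W/8) + √(1 + W) = W² + √(1 + W) - 7*W/8)
41 + O(-1, 0)*K(J(-3, 1)) = 41 - 4*(3² + √(1 + 3) - 7/8*3) = 41 - 4*(9 + √4 - 21/8) = 41 - 4*(9 + 2 - 21/8) = 41 - 4*67/8 = 41 - 67/2 = 15/2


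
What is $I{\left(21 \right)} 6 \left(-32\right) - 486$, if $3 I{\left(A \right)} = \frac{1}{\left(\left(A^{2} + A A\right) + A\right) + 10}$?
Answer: $- \frac{443782}{913} \approx -486.07$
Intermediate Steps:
$I{\left(A \right)} = \frac{1}{3 \left(10 + A + 2 A^{2}\right)}$ ($I{\left(A \right)} = \frac{1}{3 \left(\left(\left(A^{2} + A A\right) + A\right) + 10\right)} = \frac{1}{3 \left(\left(\left(A^{2} + A^{2}\right) + A\right) + 10\right)} = \frac{1}{3 \left(\left(2 A^{2} + A\right) + 10\right)} = \frac{1}{3 \left(\left(A + 2 A^{2}\right) + 10\right)} = \frac{1}{3 \left(10 + A + 2 A^{2}\right)}$)
$I{\left(21 \right)} 6 \left(-32\right) - 486 = \frac{1}{3 \left(10 + 21 + 2 \cdot 21^{2}\right)} 6 \left(-32\right) - 486 = \frac{1}{3 \left(10 + 21 + 2 \cdot 441\right)} \left(-192\right) - 486 = \frac{1}{3 \left(10 + 21 + 882\right)} \left(-192\right) - 486 = \frac{1}{3 \cdot 913} \left(-192\right) - 486 = \frac{1}{3} \cdot \frac{1}{913} \left(-192\right) - 486 = \frac{1}{2739} \left(-192\right) - 486 = - \frac{64}{913} - 486 = - \frac{443782}{913}$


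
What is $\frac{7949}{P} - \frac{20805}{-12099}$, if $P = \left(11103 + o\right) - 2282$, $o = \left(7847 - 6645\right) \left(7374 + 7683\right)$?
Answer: $\frac{125606426542}{73026882055} \approx 1.72$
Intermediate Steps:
$o = 18098514$ ($o = 1202 \cdot 15057 = 18098514$)
$P = 18107335$ ($P = \left(11103 + 18098514\right) - 2282 = 18109617 + \left(-4559 + 2277\right) = 18109617 - 2282 = 18107335$)
$\frac{7949}{P} - \frac{20805}{-12099} = \frac{7949}{18107335} - \frac{20805}{-12099} = 7949 \cdot \frac{1}{18107335} - - \frac{6935}{4033} = \frac{7949}{18107335} + \frac{6935}{4033} = \frac{125606426542}{73026882055}$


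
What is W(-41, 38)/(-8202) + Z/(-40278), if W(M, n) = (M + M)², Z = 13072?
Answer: -31503818/27530013 ≈ -1.1443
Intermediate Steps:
W(M, n) = 4*M² (W(M, n) = (2*M)² = 4*M²)
W(-41, 38)/(-8202) + Z/(-40278) = (4*(-41)²)/(-8202) + 13072/(-40278) = (4*1681)*(-1/8202) + 13072*(-1/40278) = 6724*(-1/8202) - 6536/20139 = -3362/4101 - 6536/20139 = -31503818/27530013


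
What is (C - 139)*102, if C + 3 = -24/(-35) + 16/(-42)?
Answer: -505852/35 ≈ -14453.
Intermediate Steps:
C = -283/105 (C = -3 + (-24/(-35) + 16/(-42)) = -3 + (-24*(-1/35) + 16*(-1/42)) = -3 + (24/35 - 8/21) = -3 + 32/105 = -283/105 ≈ -2.6952)
(C - 139)*102 = (-283/105 - 139)*102 = -14878/105*102 = -505852/35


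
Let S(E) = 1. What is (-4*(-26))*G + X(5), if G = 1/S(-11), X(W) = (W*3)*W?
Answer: 179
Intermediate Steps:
X(W) = 3*W**2 (X(W) = (3*W)*W = 3*W**2)
G = 1 (G = 1/1 = 1)
(-4*(-26))*G + X(5) = -4*(-26)*1 + 3*5**2 = 104*1 + 3*25 = 104 + 75 = 179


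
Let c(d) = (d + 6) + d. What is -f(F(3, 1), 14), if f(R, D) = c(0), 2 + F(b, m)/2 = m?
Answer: -6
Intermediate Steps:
F(b, m) = -4 + 2*m
c(d) = 6 + 2*d (c(d) = (6 + d) + d = 6 + 2*d)
f(R, D) = 6 (f(R, D) = 6 + 2*0 = 6 + 0 = 6)
-f(F(3, 1), 14) = -1*6 = -6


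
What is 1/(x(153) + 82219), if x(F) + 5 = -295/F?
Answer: 153/12578447 ≈ 1.2164e-5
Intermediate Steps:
x(F) = -5 - 295/F
1/(x(153) + 82219) = 1/((-5 - 295/153) + 82219) = 1/(-1060/153 + 82219) = 1/(12578447/153) = 153/12578447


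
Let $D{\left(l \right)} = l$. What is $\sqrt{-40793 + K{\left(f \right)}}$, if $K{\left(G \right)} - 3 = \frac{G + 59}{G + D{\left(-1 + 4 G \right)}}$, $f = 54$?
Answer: $\frac{i \sqrt{2951574793}}{269} \approx 201.96 i$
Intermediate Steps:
$K{\left(G \right)} = 3 + \frac{59 + G}{-1 + 5 G}$ ($K{\left(G \right)} = 3 + \frac{G + 59}{G + \left(-1 + 4 G\right)} = 3 + \frac{59 + G}{-1 + 5 G}$)
$\sqrt{-40793 + K{\left(f \right)}} = \sqrt{-40793 + \frac{8 \left(7 + 2 \cdot 54\right)}{-1 + 5 \cdot 54}} = \sqrt{-40793 + \frac{8 \left(7 + 108\right)}{-1 + 270}} = \sqrt{-40793 + 8 \cdot \frac{1}{269} \cdot 115} = \sqrt{-40793 + \frac{920}{269}} = \sqrt{- \frac{10972397}{269}} = \frac{i \sqrt{2951574793}}{269}$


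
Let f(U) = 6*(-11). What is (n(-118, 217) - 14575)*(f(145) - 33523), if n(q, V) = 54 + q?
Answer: 491709371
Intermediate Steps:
f(U) = -66
(n(-118, 217) - 14575)*(f(145) - 33523) = ((54 - 118) - 14575)*(-66 - 33523) = (-64 - 14575)*(-33589) = -14639*(-33589) = 491709371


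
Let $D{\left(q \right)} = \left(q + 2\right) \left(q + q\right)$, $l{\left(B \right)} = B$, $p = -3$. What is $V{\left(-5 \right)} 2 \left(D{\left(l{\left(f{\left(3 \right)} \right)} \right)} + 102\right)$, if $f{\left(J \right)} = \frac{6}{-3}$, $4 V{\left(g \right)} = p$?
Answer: $-153$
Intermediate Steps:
$V{\left(g \right)} = - \frac{3}{4}$ ($V{\left(g \right)} = \frac{1}{4} \left(-3\right) = - \frac{3}{4}$)
$f{\left(J \right)} = -2$ ($f{\left(J \right)} = 6 \left(- \frac{1}{3}\right) = -2$)
$D{\left(q \right)} = 2 q \left(2 + q\right)$ ($D{\left(q \right)} = \left(2 + q\right) 2 q = 2 q \left(2 + q\right)$)
$V{\left(-5 \right)} 2 \left(D{\left(l{\left(f{\left(3 \right)} \right)} \right)} + 102\right) = \left(- \frac{3}{4}\right) 2 \left(2 \left(-2\right) \left(2 - 2\right) + 102\right) = - \frac{3 \left(2 \left(-2\right) 0 + 102\right)}{2} = - \frac{3 \left(0 + 102\right)}{2} = \left(- \frac{3}{2}\right) 102 = -153$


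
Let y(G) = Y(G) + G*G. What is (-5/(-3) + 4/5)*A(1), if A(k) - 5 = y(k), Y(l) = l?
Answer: 259/15 ≈ 17.267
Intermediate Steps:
y(G) = G + G² (y(G) = G + G*G = G + G²)
A(k) = 5 + k*(1 + k)
(-5/(-3) + 4/5)*A(1) = (-5/(-3) + 4/5)*(5 + 1 + 1²) = (-5*(-⅓) + 4*(⅕))*(5 + 1 + 1) = (5/3 + ⅘)*7 = (37/15)*7 = 259/15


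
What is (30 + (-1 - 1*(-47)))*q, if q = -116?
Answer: -8816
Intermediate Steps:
(30 + (-1 - 1*(-47)))*q = (30 + (-1 - 1*(-47)))*(-116) = (30 + (-1 + 47))*(-116) = (30 + 46)*(-116) = 76*(-116) = -8816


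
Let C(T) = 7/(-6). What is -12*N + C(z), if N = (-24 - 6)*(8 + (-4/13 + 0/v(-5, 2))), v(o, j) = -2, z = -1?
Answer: 215909/78 ≈ 2768.1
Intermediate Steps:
C(T) = -7/6 (C(T) = 7*(-1/6) = -7/6)
N = -3000/13 (N = (-24 - 6)*(8 + (-4/13 + 0/(-2))) = -30*(8 + (-4*1/13 + 0*(-1/2))) = -30*(8 + (-4/13 + 0)) = -30*(8 - 4/13) = -30*100/13 = -3000/13 ≈ -230.77)
-12*N + C(z) = -12*(-3000/13) - 7/6 = 36000/13 - 7/6 = 215909/78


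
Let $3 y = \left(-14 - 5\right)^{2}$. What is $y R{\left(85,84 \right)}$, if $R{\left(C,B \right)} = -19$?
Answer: $- \frac{6859}{3} \approx -2286.3$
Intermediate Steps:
$y = \frac{361}{3}$ ($y = \frac{\left(-14 - 5\right)^{2}}{3} = \frac{\left(-19\right)^{2}}{3} = \frac{1}{3} \cdot 361 = \frac{361}{3} \approx 120.33$)
$y R{\left(85,84 \right)} = \frac{361}{3} \left(-19\right) = - \frac{6859}{3}$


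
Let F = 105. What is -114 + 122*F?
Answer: 12696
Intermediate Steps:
-114 + 122*F = -114 + 122*105 = -114 + 12810 = 12696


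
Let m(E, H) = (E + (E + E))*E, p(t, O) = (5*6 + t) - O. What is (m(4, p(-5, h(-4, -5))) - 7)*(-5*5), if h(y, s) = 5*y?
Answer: -1025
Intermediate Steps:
p(t, O) = 30 + t - O (p(t, O) = (30 + t) - O = 30 + t - O)
m(E, H) = 3*E² (m(E, H) = (E + 2*E)*E = (3*E)*E = 3*E²)
(m(4, p(-5, h(-4, -5))) - 7)*(-5*5) = (3*4² - 7)*(-5*5) = (3*16 - 7)*(-25) = (48 - 7)*(-25) = 41*(-25) = -1025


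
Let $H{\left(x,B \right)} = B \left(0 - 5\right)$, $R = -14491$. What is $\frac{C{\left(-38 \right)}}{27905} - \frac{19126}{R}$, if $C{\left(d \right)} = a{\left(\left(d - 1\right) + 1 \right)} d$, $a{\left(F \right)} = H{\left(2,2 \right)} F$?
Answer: $\frac{64892198}{80874271} \approx 0.80238$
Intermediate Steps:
$H{\left(x,B \right)} = - 5 B$ ($H{\left(x,B \right)} = B \left(-5\right) = - 5 B$)
$a{\left(F \right)} = - 10 F$ ($a{\left(F \right)} = \left(-5\right) 2 F = - 10 F$)
$C{\left(d \right)} = - 10 d^{2}$ ($C{\left(d \right)} = - 10 \left(\left(d - 1\right) + 1\right) d = - 10 \left(\left(-1 + d\right) + 1\right) d = - 10 d d = - 10 d^{2}$)
$\frac{C{\left(-38 \right)}}{27905} - \frac{19126}{R} = \frac{\left(-10\right) \left(-38\right)^{2}}{27905} - \frac{19126}{-14491} = \left(-10\right) 1444 \cdot \frac{1}{27905} - - \frac{19126}{14491} = \left(-14440\right) \frac{1}{27905} + \frac{19126}{14491} = - \frac{2888}{5581} + \frac{19126}{14491} = \frac{64892198}{80874271}$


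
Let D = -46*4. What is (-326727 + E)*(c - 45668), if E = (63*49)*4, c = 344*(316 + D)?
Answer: 81738540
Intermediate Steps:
D = -184
c = 45408 (c = 344*(316 - 184) = 344*132 = 45408)
E = 12348 (E = 3087*4 = 12348)
(-326727 + E)*(c - 45668) = (-326727 + 12348)*(45408 - 45668) = -314379*(-260) = 81738540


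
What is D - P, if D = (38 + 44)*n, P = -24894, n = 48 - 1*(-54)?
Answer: 33258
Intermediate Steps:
n = 102 (n = 48 + 54 = 102)
D = 8364 (D = (38 + 44)*102 = 82*102 = 8364)
D - P = 8364 - 1*(-24894) = 8364 + 24894 = 33258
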